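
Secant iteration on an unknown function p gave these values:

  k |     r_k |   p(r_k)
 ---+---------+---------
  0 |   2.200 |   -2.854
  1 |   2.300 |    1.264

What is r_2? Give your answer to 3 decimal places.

2.269

r_2 = 2.300 − 1.264·(2.300 − 2.200) / (1.264 − (-2.854))
   = 2.300 − (0.12640)/(4.11800) = 2.26931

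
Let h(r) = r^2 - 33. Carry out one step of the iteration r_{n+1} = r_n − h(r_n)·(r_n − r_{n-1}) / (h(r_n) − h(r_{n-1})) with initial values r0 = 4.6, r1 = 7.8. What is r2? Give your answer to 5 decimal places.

5.55484

h(4.6) = -11.8400000, h(7.8) = 27.8400000
r2 = 7.8000000 − 27.8400000·(7.8000000 − 4.6000000) / (27.8400000 − (-11.8400000)) = 7.8000000 − (89.0880000)/(39.6800000) = 5.5548387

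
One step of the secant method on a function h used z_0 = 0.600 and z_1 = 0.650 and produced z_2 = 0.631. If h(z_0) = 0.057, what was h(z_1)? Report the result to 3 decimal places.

-0.035

The secant line through (0.600, 0.057) and (0.650, h(z_1)) crosses zero at z_2 = 0.631.
So (0.600, 0.057), (0.650, h(z_1)), (0.631, 0) are collinear:
h(z_1) = 0.057 · (0.650 − 0.631) / (0.600 − 0.631) = 0.057 · (0.01900)/(-0.03100) = -0.03494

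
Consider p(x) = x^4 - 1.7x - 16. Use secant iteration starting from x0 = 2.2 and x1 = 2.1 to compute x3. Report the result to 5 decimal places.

p(2.2) = 3.6856000, p(2.1) = -0.1219000
x2 = 2.1000000 − (-0.1219000)·(2.1000000 − 2.2000000) / (-0.1219000 − 3.6856000) = 2.1000000 − (0.0121900)/(-3.8075000) = 2.1032016
p(2.1032016) = -0.0084720
x3 = 2.1032016 − (-0.0084720)·(2.1032016 − 2.1000000) / (-0.0084720 − (-0.1219000)) = 2.1032016 − (-0.0000271)/(0.1134280) = 2.1034407

2.10344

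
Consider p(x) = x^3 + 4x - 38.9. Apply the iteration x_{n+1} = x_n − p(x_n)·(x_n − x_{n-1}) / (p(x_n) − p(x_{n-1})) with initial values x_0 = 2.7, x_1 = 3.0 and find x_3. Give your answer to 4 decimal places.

p(2.7) = -8.417000, p(3.0) = 0.100000
x_2 = 3.000000 − 0.100000·(3.000000 − 2.700000) / (0.100000 − (-8.417000)) = 3.000000 − (0.030000)/(8.517000) = 2.996478
p(2.996478) = -0.009082
x_3 = 2.996478 − (-0.009082)·(2.996478 − 3.000000) / (-0.009082 − 0.100000) = 2.996478 − (0.000032)/(-0.109082) = 2.996771

2.9968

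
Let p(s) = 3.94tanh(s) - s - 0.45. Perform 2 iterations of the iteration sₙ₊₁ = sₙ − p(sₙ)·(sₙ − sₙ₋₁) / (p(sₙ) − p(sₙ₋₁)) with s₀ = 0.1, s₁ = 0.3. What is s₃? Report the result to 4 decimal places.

0.1546

p(0.1) = -0.157308, p(0.3) = 0.397772
s₂ = 0.300000 − 0.397772·(0.300000 − 0.100000) / (0.397772 − (-0.157308)) = 0.300000 − (0.079554)/(0.555080) = 0.156679
p(0.156679) = 0.005635
s₃ = 0.156679 − 0.005635·(0.156679 − 0.300000) / (0.005635 − 0.397772) = 0.156679 − (-0.000808)/(-0.392136) = 0.154620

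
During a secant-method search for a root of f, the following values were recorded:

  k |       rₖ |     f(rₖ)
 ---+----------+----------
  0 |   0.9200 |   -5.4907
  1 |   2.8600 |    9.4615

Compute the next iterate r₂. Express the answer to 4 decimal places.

1.6324

r₂ = 2.8600 − 9.4615·(2.8600 − 0.9200) / (9.4615 − (-5.4907))
   = 2.8600 − (18.355310)/(14.952200) = 1.632401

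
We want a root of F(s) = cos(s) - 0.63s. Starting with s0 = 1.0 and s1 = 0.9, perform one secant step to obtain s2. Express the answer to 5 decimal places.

F(1.0) = -0.0896977, F(0.9) = 0.0546100
s2 = 0.9000000 − 0.0546100·(0.9000000 − 1.0000000) / (0.0546100 − (-0.0896977)) = 0.9000000 − (-0.0054610)/(0.1443077) = 0.9378427

0.93784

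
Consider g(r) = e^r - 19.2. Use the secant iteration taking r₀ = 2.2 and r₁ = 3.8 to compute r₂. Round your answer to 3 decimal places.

g(2.2) = -10.17499, g(3.8) = 25.50118
r₂ = 3.80000 − 25.50118·(3.80000 − 2.20000) / (25.50118 − (-10.17499)) = 3.80000 − (40.80190)/(35.67617) = 2.65633

2.656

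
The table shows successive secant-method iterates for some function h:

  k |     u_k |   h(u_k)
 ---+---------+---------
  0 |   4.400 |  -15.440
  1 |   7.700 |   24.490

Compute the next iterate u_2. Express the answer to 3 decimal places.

5.676

u_2 = 7.700 − 24.490·(7.700 − 4.400) / (24.490 − (-15.440))
   = 7.700 − (80.81700)/(39.93000) = 5.67603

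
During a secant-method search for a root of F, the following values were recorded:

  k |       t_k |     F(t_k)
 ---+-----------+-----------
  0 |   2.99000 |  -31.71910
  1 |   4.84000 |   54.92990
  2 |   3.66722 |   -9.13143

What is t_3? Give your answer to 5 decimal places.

t_3 = 3.66722 − (-9.13143)·(3.66722 − 4.84000) / (-9.13143 − 54.92990)
   = 3.66722 − (10.7091585)/(-64.0613300) = 3.8343904

3.83439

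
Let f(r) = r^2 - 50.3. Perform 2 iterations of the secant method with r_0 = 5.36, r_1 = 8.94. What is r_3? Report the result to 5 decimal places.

7.06609

f(5.36) = -21.5704000, f(8.94) = 29.6236000
r_2 = 8.9400000 − 29.6236000·(8.9400000 − 5.3600000) / (29.6236000 − (-21.5704000)) = 8.9400000 − (106.0524880)/(51.1940000) = 6.8684196
f(6.8684196) = -3.1248125
r_3 = 6.8684196 − (-3.1248125)·(6.8684196 − 8.9400000) / (-3.1248125 − 29.6236000) = 6.8684196 − (6.4733003)/(-32.7484125) = 7.0660872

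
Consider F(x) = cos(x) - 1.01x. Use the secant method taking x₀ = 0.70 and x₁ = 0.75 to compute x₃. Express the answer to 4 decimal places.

F(0.70) = 0.057842, F(0.75) = -0.025811
x₂ = 0.750000 − (-0.025811)·(0.750000 − 0.700000) / (-0.025811 − 0.057842) = 0.750000 − (-0.001291)/(-0.083653) = 0.734573
F(0.734573) = 0.000199
x₃ = 0.734573 − 0.000199·(0.734573 − 0.750000) / (0.000199 − (-0.025811)) = 0.734573 − (-0.000003)/(0.026010) = 0.734691

0.7347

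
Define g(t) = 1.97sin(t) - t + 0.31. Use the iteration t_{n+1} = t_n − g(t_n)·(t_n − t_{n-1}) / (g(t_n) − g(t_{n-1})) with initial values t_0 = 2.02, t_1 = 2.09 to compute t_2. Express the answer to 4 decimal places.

g(2.02) = 0.064563, g(2.09) = -0.069617
t_2 = 2.090000 − (-0.069617)·(2.090000 − 2.020000) / (-0.069617 − 0.064563) = 2.090000 − (-0.004873)/(-0.134180) = 2.053682

2.0537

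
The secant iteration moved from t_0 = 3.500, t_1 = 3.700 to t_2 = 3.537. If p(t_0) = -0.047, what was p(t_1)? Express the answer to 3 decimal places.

The secant line through (3.500, -0.047) and (3.700, p(t_1)) crosses zero at t_2 = 3.537.
So (3.500, -0.047), (3.700, p(t_1)), (3.537, 0) are collinear:
p(t_1) = -0.047 · (3.700 − 3.537) / (3.500 − 3.537) = -0.047 · (0.16300)/(-0.03700) = 0.20705

0.207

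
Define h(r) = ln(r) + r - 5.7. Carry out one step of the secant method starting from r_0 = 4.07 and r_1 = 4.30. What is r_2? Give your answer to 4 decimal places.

4.2527

h(4.07) = -0.226357, h(4.30) = 0.058615
r_2 = 4.300000 − 0.058615·(4.300000 − 4.070000) / (0.058615 − (-0.226357)) = 4.300000 − (0.013481)/(0.284972) = 4.252692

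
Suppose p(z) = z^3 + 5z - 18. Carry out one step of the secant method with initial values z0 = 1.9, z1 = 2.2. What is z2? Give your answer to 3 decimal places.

p(1.9) = -1.64100, p(2.2) = 3.64800
z2 = 2.20000 − 3.64800·(2.20000 − 1.90000) / (3.64800 − (-1.64100)) = 2.20000 − (1.09440)/(5.28900) = 1.99308

1.993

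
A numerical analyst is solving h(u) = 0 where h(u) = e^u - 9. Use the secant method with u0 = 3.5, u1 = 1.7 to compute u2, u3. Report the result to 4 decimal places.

1.9296, 2.2730

h(3.5) = 24.115452, h(1.7) = -3.526053
u2 = 1.700000 − (-3.526053)·(1.700000 − 3.500000) / (-3.526053 − 24.115452) = 1.700000 − (6.346895)/(-27.641505) = 1.929615
h(1.929615) = -2.113144
u3 = 1.929615 − (-2.113144)·(1.929615 − 1.700000) / (-2.113144 − (-3.526053)) = 1.929615 − (-0.485209)/(1.412909) = 2.273026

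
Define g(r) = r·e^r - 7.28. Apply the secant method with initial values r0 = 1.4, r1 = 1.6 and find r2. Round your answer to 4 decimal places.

1.5426

g(1.4) = -1.602720, g(1.6) = 0.644852
r2 = 1.600000 − 0.644852·(1.600000 − 1.400000) / (0.644852 − (-1.602720)) = 1.600000 − (0.128970)/(2.247572) = 1.542618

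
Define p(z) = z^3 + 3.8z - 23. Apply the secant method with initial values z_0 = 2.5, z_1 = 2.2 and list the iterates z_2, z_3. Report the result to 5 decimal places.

2.39578, 2.40315

p(2.5) = 2.1250000, p(2.2) = -3.9920000
z_2 = 2.2000000 − (-3.9920000)·(2.2000000 − 2.5000000) / (-3.9920000 − 2.1250000) = 2.2000000 − (1.1976000)/(-6.1170000) = 2.3957822
p(2.3957822) = -0.1447822
z_3 = 2.3957822 − (-0.1447822)·(2.3957822 − 2.2000000) / (-0.1447822 − (-3.9920000)) = 2.3957822 − (-0.0283458)/(3.8472178) = 2.4031501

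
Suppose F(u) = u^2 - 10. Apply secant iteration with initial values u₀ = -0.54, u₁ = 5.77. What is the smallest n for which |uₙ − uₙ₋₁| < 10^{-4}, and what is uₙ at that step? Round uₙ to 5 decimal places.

F(-0.54) = -9.7084000, F(5.77) = 23.2929000
u₂ = 5.7700000 − 23.2929000·(6.3100000)/(33.0013000) = 1.3162906;  |Δ| = 4.4537094
F(1.3162906) = -8.2673790
u₃ = 1.3162906 − (-8.2673790)·(-4.4537094)/(-31.5602790) = 2.4829629;  |Δ| = 1.1666723
F(2.4829629) = -3.8348951
u₄ = 2.4829629 − (-3.8348951)·(1.1666723)/(4.4324839) = 3.4923441;  |Δ| = 1.0093812
F(3.4923441) = 2.1964675
u₅ = 3.4923441 − 2.1964675·(1.0093812)/(6.0313626) = 3.1247534;  |Δ| = 0.3675907
F(3.1247534) = -0.2359162
u₆ = 3.1247534 − (-0.2359162)·(-0.3675907)/(-2.4323837) = 3.1604059;  |Δ| = 0.0356525
F(3.1604059) = -0.0118344
u₇ = 3.1604059 − (-0.0118344)·(0.0356525)/(0.2240818) = 3.1622888;  |Δ| = 0.0018829
F(3.1622888) = 0.0000707
u₈ = 3.1622888 − 0.0000707·(0.0018829)/(0.0119051) = 3.1622777;  |Δ| = 0.0000112
|u₈ − u₇| = 0.0000112 < 10^{-4}

n = 8, uₙ = 3.16228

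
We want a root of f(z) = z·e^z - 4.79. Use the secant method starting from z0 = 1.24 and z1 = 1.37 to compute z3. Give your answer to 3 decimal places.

f(1.24) = -0.50504, f(1.37) = 0.60143
z2 = 1.37000 − 0.60143·(1.37000 − 1.24000) / (0.60143 − (-0.50504)) = 1.37000 − (0.07819)/(1.10647) = 1.29934
f(1.29934) = -0.02550
z3 = 1.29934 − (-0.02550)·(1.29934 − 1.37000) / (-0.02550 − 0.60143) = 1.29934 − (0.00180)/(-0.62693) = 1.30221

1.302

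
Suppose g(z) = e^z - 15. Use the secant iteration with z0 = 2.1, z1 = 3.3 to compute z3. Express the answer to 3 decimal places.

2.660

g(2.1) = -6.83383, g(3.3) = 12.11264
z2 = 3.30000 − 12.11264·(3.30000 − 2.10000) / (12.11264 − (-6.83383)) = 3.30000 − (14.53517)/(18.94647) = 2.53283
g(2.53283) = -2.41092
z3 = 2.53283 − (-2.41092)·(2.53283 − 3.30000) / (-2.41092 − 12.11264) = 2.53283 − (1.84959)/(-14.52356) = 2.66018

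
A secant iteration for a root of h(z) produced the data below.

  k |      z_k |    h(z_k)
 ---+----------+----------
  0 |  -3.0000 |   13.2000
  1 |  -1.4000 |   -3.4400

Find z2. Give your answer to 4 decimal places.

z2 = -1.4000 − (-3.4400)·(-1.4000 − (-3.0000)) / (-3.4400 − 13.2000)
   = -1.4000 − (-5.504000)/(-16.640000) = -1.730769

-1.7308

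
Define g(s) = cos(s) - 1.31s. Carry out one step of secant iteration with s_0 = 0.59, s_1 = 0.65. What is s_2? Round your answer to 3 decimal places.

0.621

g(0.59) = 0.05804, g(0.65) = -0.05542
s_2 = 0.65000 − (-0.05542)·(0.65000 − 0.59000) / (-0.05542 − 0.05804) = 0.65000 − (-0.00332)/(-0.11346) = 0.62069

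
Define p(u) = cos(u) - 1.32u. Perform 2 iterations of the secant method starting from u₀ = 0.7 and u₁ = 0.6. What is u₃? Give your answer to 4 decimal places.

p(0.7) = -0.159158, p(0.6) = 0.033336
u₂ = 0.600000 − 0.033336·(0.600000 − 0.700000) / (0.033336 − (-0.159158)) = 0.600000 − (-0.003334)/(0.192493) = 0.617318
p(0.617318) = 0.000574
u₃ = 0.617318 − 0.000574·(0.617318 − 0.600000) / (0.000574 − 0.033336) = 0.617318 − (0.000010)/(-0.032761) = 0.617621

0.6176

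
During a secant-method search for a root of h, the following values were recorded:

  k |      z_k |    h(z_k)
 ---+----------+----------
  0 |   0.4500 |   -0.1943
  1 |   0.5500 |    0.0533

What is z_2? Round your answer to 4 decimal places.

z_2 = 0.5500 − 0.0533·(0.5500 − 0.4500) / (0.0533 − (-0.1943))
   = 0.5500 − (0.005330)/(0.247600) = 0.528473

0.5285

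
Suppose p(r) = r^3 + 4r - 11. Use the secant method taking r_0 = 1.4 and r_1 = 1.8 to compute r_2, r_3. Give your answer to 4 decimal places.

1.6266, 1.6414

p(1.4) = -2.656000, p(1.8) = 2.032000
r_2 = 1.800000 − 2.032000·(1.800000 − 1.400000) / (2.032000 − (-2.656000)) = 1.800000 − (0.812800)/(4.688000) = 1.626621
p(1.626621) = -0.189644
r_3 = 1.626621 − (-0.189644)·(1.626621 − 1.800000) / (-0.189644 − 2.032000) = 1.626621 − (0.032880)/(-2.221644) = 1.641421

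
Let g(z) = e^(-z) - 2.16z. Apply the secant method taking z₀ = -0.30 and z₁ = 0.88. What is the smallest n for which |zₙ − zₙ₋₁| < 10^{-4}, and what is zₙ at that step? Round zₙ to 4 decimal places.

n = 5, zₙ = 0.3321

g(-0.30) = 1.997859, g(0.88) = -1.486017
z₂ = 0.880000 − (-1.486017)·(1.180000)/(-3.483876) = 0.376681;  |Δ| = 0.503319
g(0.376681) = -0.127497
z₃ = 0.376681 − (-0.127497)·(-0.503319)/(1.358520) = 0.329445;  |Δ| = 0.047236
g(0.329445) = 0.007722
z₄ = 0.329445 − 0.007722·(-0.047236)/(0.135219) = 0.332142;  |Δ| = 0.002697
g(0.332142) = -0.000043
z₅ = 0.332142 − (-0.000043)·(0.002697)/(-0.007764) = 0.332128;  |Δ| = 0.000015
|z₅ − z₄| = 0.000015 < 10^{-4}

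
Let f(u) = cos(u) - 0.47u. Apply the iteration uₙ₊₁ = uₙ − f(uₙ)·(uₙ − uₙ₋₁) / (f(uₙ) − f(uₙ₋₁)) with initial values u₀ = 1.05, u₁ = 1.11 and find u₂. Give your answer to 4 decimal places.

f(1.05) = 0.004071, f(1.11) = -0.077038
u₂ = 1.110000 − (-0.077038)·(1.110000 − 1.050000) / (-0.077038 − 0.004071) = 1.110000 − (-0.004622)/(-0.081110) = 1.053012

1.0530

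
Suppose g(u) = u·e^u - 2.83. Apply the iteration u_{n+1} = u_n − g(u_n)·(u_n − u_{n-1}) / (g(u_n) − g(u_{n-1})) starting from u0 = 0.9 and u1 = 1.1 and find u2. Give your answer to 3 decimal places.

g(0.9) = -0.61636, g(1.1) = 0.47458
u2 = 1.10000 − 0.47458·(1.10000 − 0.90000) / (0.47458 − (-0.61636)) = 1.10000 − (0.09492)/(1.09094) = 1.01300

1.013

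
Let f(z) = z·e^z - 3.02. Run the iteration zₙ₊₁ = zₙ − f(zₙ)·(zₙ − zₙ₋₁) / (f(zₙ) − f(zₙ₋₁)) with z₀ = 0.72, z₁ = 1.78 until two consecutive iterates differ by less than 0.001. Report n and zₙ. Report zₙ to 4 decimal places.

n = 6, zₙ = 1.0533

f(0.72) = -1.540808, f(1.78) = 7.535144
z₂ = 1.780000 − 7.535144·(1.060000)/(9.075953) = 0.899954;  |Δ| = 0.880046
f(0.899954) = -0.806571
z₃ = 0.899954 − (-0.806571)·(-0.880046)/(-8.341715) = 0.985047;  |Δ| = 0.085093
f(0.985047) = -0.382105
z₄ = 0.985047 − (-0.382105)·(0.085093)/(0.424465) = 1.061648;  |Δ| = 0.076601
f(1.061648) = 0.049363
z₅ = 1.061648 − 0.049363·(0.076601)/(0.431468) = 1.052884;  |Δ| = 0.008764
f(1.052884) = -0.002534
z₆ = 1.052884 − (-0.002534)·(-0.008764)/(-0.051897) = 1.053312;  |Δ| = 0.000428
|z₆ − z₅| = 0.000428 < 0.001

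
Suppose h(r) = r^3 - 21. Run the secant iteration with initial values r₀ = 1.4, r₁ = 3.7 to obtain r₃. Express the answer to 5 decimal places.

2.61361

h(1.4) = -18.2560000, h(3.7) = 29.6530000
r₂ = 3.7000000 − 29.6530000·(3.7000000 − 1.4000000) / (29.6530000 − (-18.2560000)) = 3.7000000 − (68.2019000)/(47.9090000) = 2.2764282
h(2.2764282) = -9.2032633
r₃ = 2.2764282 − (-9.2032633)·(2.2764282 − 3.7000000) / (-9.2032633 − 29.6530000) = 2.2764282 − (13.1015058)/(-38.8562633) = 2.6136070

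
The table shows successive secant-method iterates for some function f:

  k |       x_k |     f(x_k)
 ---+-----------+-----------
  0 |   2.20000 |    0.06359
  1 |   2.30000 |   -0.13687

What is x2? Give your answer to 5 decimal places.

x2 = 2.30000 − (-0.13687)·(2.30000 − 2.20000) / (-0.13687 − 0.06359)
   = 2.30000 − (-0.0136870)/(-0.2004600) = 2.2317220

2.23172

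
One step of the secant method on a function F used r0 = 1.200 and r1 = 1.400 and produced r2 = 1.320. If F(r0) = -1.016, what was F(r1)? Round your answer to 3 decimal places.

0.677

The secant line through (1.200, -1.016) and (1.400, F(r1)) crosses zero at r2 = 1.320.
So (1.200, -1.016), (1.400, F(r1)), (1.320, 0) are collinear:
F(r1) = -1.016 · (1.400 − 1.320) / (1.200 − 1.320) = -1.016 · (0.08000)/(-0.12000) = 0.67733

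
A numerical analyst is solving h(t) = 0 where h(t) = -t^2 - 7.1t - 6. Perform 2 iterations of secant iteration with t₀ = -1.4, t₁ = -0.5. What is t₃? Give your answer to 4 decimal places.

-0.9838

h(-1.4) = 1.980000, h(-0.5) = -2.700000
t₂ = -0.500000 − (-2.700000)·(-0.500000 − (-1.400000)) / (-2.700000 − 1.980000) = -0.500000 − (-2.430000)/(-4.680000) = -1.019231
h(-1.019231) = 0.197707
t₃ = -1.019231 − 0.197707·(-1.019231 − (-0.500000)) / (0.197707 − (-2.700000)) = -1.019231 − (-0.102656)/(2.897707) = -0.983804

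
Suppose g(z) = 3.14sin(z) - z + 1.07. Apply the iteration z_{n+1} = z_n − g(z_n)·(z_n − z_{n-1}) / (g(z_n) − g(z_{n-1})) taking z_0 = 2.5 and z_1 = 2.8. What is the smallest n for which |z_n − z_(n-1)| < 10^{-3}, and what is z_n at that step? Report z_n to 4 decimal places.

g(2.5) = 0.449203, g(2.8) = -0.678137
z_2 = 2.800000 − (-0.678137)·(0.300000)/(-1.127340) = 2.619539;  |Δ| = 0.180461
g(2.619539) = 0.016258
z_3 = 2.619539 − 0.016258·(-0.180461)/(0.694396) = 2.623764;  |Δ| = 0.004225
g(2.623764) = 0.000519
z_4 = 2.623764 − 0.000519·(0.004225)/(-0.015739) = 2.623903;  |Δ| = 0.000139
|z_4 − z_3| = 0.000139 < 10^{-3}

n = 4, z_n = 2.6239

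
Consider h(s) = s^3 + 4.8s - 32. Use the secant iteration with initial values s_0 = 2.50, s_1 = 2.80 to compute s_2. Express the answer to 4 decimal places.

2.6690

h(2.50) = -4.375000, h(2.80) = 3.392000
s_2 = 2.800000 − 3.392000·(2.800000 − 2.500000) / (3.392000 − (-4.375000)) = 2.800000 − (1.017600)/(7.767000) = 2.668984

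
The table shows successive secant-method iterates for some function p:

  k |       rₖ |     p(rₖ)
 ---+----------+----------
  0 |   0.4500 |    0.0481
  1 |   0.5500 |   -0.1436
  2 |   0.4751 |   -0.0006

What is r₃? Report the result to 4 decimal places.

0.4748

r₃ = 0.4751 − (-0.0006)·(0.4751 − 0.5500) / (-0.0006 − (-0.1436))
   = 0.4751 − (0.000045)/(0.143000) = 0.474786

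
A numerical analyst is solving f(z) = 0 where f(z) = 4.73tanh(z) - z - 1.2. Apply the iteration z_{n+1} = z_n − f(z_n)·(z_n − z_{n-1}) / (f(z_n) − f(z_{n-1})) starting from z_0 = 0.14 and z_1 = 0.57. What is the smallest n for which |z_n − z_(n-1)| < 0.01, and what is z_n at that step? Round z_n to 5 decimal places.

f(0.14) = -0.6820927, f(0.57) = 0.6676494
z_2 = 0.5700000 − 0.6676494·(0.4300000)/(1.3497421) = 0.3573007;  |Δ| = 0.2126993
f(0.3573007) = 0.0643050
z_3 = 0.3573007 − 0.0643050·(-0.2126993)/(-0.6033444) = 0.3346310;  |Δ| = 0.0226697
f(0.3346310) = -0.0083746
z_4 = 0.3346310 − (-0.0083746)·(-0.0226697)/(-0.0726796) = 0.3372431;  |Δ| = 0.0026122
|z_4 − z_3| = 0.0026122 < 0.01

n = 4, z_n = 0.33724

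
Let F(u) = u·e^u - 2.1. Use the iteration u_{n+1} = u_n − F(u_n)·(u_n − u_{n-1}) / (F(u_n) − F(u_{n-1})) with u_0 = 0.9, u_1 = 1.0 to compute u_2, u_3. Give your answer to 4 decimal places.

F(0.9) = 0.113643, F(1.0) = 0.618282
u_2 = 1.000000 − 0.618282·(1.000000 − 0.900000) / (0.618282 − 0.113643) = 1.000000 − (0.061828)/(0.504639) = 0.877480
F(0.877480) = 0.010194
u_3 = 0.877480 − 0.010194·(0.877480 − 1.000000) / (0.010194 − 0.618282) = 0.877480 − (-0.001249)/(-0.608088) = 0.875427

0.8775, 0.8754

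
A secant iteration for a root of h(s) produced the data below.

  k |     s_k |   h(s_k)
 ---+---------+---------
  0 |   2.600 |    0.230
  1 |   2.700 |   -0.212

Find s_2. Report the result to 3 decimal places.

2.652

s_2 = 2.700 − (-0.212)·(2.700 − 2.600) / (-0.212 − 0.230)
   = 2.700 − (-0.02120)/(-0.44200) = 2.65204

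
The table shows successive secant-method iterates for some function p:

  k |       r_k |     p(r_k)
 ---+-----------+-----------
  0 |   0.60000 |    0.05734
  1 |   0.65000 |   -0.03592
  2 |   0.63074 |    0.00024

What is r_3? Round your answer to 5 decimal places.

0.63087

r_3 = 0.63074 − 0.00024·(0.63074 − 0.65000) / (0.00024 − (-0.03592))
   = 0.63074 − (-0.0000046)/(0.0361600) = 0.6308678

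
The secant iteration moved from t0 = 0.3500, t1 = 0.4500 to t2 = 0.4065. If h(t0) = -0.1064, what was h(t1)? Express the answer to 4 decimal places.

0.0819

The secant line through (0.3500, -0.1064) and (0.4500, h(t1)) crosses zero at t2 = 0.4065.
So (0.3500, -0.1064), (0.4500, h(t1)), (0.4065, 0) are collinear:
h(t1) = -0.1064 · (0.4500 − 0.4065) / (0.3500 − 0.4065) = -0.1064 · (0.043500)/(-0.056500) = 0.081919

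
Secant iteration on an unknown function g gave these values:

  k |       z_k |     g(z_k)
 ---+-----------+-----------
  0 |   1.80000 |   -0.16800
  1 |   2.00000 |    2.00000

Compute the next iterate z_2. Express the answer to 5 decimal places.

z_2 = 2.00000 − 2.00000·(2.00000 − 1.80000) / (2.00000 − (-0.16800))
   = 2.00000 − (0.4000000)/(2.1680000) = 1.8154982

1.81550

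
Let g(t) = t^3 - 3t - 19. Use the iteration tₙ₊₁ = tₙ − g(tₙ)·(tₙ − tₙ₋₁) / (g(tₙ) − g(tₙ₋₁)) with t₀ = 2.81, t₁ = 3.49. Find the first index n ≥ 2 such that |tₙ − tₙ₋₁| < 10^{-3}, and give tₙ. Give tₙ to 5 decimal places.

n = 5, tₙ = 3.04103

g(2.81) = -5.2419590, g(3.49) = 13.0385490
t₂ = 3.4900000 − 13.0385490·(0.6800000)/(18.2805080) = 3.0049909;  |Δ| = 0.4850091
g(3.0049909) = -0.8799949
t₃ = 3.0049909 − (-0.8799949)·(-0.4850091)/(-13.9185439) = 3.0356554;  |Δ| = 0.0306645
g(3.0356554) = -0.1327835
t₄ = 3.0356554 − (-0.1327835)·(0.0306645)/(0.7472114) = 3.0411046;  |Δ| = 0.0054493
g(3.0411046) = 0.0017872
t₅ = 3.0411046 − 0.0017872·(0.0054493)/(0.1345707) = 3.0410323;  |Δ| = 0.0000724
|t₅ − t₄| = 0.0000724 < 10^{-3}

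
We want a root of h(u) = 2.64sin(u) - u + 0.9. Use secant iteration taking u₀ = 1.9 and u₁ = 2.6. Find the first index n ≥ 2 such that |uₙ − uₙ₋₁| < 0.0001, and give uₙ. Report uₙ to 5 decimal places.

n = 5, uₙ = 2.49356

h(1.9) = 1.4982322, h(2.6) = -0.3390764
u₂ = 2.6000000 − (-0.3390764)·(0.7000000)/(-1.8373086) = 2.4708146;  |Δ| = 0.1291854
h(2.4708146) = 0.0701980
u₃ = 2.4708146 − 0.0701980·(-0.1291854)/(0.4092743) = 2.4929722;  |Δ| = 0.0221576
h(2.4929722) = 0.0018190
u₄ = 2.4929722 − 0.0018190·(0.0221576)/(-0.0683790) = 2.4935616;  |Δ| = 0.0005894
h(2.4935616) = -0.0000108
u₅ = 2.4935616 − (-0.0000108)·(0.0005894)/(-0.0018298) = 2.4935582;  |Δ| = 0.0000035
|u₅ − u₄| = 0.0000035 < 0.0001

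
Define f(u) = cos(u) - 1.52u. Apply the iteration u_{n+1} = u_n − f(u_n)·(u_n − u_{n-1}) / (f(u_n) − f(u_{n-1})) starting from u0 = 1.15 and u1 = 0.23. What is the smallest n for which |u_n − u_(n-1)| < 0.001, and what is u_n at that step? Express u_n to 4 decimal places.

n = 5, u_n = 0.5581

f(1.15) = -1.339513, f(0.23) = 0.624066
u2 = 0.230000 − 0.624066·(-0.920000)/(1.963579) = 0.522395;  |Δ| = 0.292395
f(0.522395) = 0.072586
u3 = 0.522395 − 0.072586·(0.292395)/(-0.551481) = 0.560880;  |Δ| = 0.038485
f(0.560880) = -0.005751
u4 = 0.560880 − (-0.005751)·(0.038485)/(-0.078337) = 0.558055;  |Δ| = 0.002825
f(0.558055) = 0.000043
u5 = 0.558055 − 0.000043·(-0.002825)/(0.005794) = 0.558076;  |Δ| = 0.000021
|u5 − u4| = 0.000021 < 0.001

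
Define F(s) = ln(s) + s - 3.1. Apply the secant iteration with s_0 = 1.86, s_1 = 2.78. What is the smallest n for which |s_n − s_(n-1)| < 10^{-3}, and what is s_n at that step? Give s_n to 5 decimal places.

n = 4, s_n = 2.27710

F(1.86) = -0.6194235, F(2.78) = 0.7024509
s_2 = 2.7800000 − 0.7024509·(0.9200000)/(1.3218744) = 2.2911072;  |Δ| = 0.4888928
F(2.2911072) = 0.0201424
s_3 = 2.2911072 − 0.0201424·(-0.4888928)/(-0.6823085) = 2.2766746;  |Δ| = 0.0144326
F(2.2766746) = -0.0006095
s_4 = 2.2766746 − (-0.0006095)·(-0.0144326)/(-0.0207519) = 2.2770985;  |Δ| = 0.0004239
|s_4 − s_3| = 0.0004239 < 10^{-3}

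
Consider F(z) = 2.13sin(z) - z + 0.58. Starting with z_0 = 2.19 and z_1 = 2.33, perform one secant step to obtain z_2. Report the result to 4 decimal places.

F(2.19) = 0.124546, F(2.33) = -0.204931
z_2 = 2.330000 − (-0.204931)·(2.330000 − 2.190000) / (-0.204931 − 0.124546) = 2.330000 − (-0.028690)/(-0.329477) = 2.242922

2.2429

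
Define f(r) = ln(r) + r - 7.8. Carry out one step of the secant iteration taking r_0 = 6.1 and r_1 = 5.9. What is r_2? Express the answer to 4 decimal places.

f(6.1) = 0.108289, f(5.9) = -0.125048
r_2 = 5.900000 − (-0.125048)·(5.900000 − 6.100000) / (-0.125048 − 0.108289) = 5.900000 − (0.025010)/(-0.233336) = 6.007182

6.0072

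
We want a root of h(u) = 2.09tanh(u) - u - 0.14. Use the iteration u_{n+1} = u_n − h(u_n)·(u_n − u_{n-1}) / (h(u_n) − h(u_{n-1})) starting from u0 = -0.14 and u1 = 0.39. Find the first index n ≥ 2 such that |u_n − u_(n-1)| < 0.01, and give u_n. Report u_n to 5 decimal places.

h(-0.14) = -0.2907032, h(0.39) = 0.2461429
u2 = 0.3900000 − 0.2461429·(0.5300000)/(0.5368461) = 0.1469960;  |Δ| = 0.2430040
h(0.1469960) = 0.0180318
u3 = 0.1469960 − 0.0180318·(-0.2430040)/(-0.2281110) = 0.1277869;  |Δ| = 0.0192091
h(0.1277869) = -0.0021565
u4 = 0.1277869 − (-0.0021565)·(-0.0192091)/(-0.0201884) = 0.1298389;  |Δ| = 0.0020519
|u4 − u3| = 0.0020519 < 0.01

n = 4, u_n = 0.12984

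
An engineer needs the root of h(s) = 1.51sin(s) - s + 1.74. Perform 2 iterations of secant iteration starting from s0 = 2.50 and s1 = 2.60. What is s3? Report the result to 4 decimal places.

2.5642

h(2.50) = 0.143693, h(2.60) = -0.081593
s2 = 2.600000 − (-0.081593)·(2.600000 − 2.500000) / (-0.081593 − 0.143693) = 2.600000 − (-0.008159)/(-0.225286) = 2.563782
h(2.563782) = 0.000966
s3 = 2.563782 − 0.000966·(2.563782 − 2.600000) / (0.000966 − (-0.081593)) = 2.563782 − (-0.000035)/(0.082559) = 2.564206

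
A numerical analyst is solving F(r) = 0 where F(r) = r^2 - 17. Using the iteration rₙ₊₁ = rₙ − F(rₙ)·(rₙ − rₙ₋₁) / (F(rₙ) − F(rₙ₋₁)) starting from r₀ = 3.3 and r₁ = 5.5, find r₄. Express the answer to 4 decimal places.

4.1234

F(3.3) = -6.110000, F(5.5) = 13.250000
r₂ = 5.500000 − 13.250000·(5.500000 − 3.300000) / (13.250000 − (-6.110000)) = 5.500000 − (29.150000)/(19.360000) = 3.994318
F(3.994318) = -1.045422
r₃ = 3.994318 − (-1.045422)·(3.994318 − 5.500000) / (-1.045422 − 13.250000) = 3.994318 − (1.574073)/(-14.295422) = 4.104428
F(4.104428) = -0.153667
r₄ = 4.104428 − (-0.153667)·(4.104428 − 3.994318) / (-0.153667 − (-1.045422)) = 4.104428 − (-0.016920)/(0.891755) = 4.123403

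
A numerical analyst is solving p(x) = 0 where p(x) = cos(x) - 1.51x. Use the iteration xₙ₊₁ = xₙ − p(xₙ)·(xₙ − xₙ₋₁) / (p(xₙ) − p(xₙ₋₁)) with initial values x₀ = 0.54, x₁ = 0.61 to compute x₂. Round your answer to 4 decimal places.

0.5606

p(0.54) = 0.042309, p(0.61) = -0.101452
x₂ = 0.610000 − (-0.101452)·(0.610000 − 0.540000) / (-0.101452 − 0.042309) = 0.610000 − (-0.007102)/(-0.143761) = 0.560601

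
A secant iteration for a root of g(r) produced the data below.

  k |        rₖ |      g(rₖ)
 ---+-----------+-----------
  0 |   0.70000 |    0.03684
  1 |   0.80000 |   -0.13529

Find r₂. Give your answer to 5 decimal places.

r₂ = 0.80000 − (-0.13529)·(0.80000 − 0.70000) / (-0.13529 − 0.03684)
   = 0.80000 − (-0.0135290)/(-0.1721300) = 0.7214024

0.72140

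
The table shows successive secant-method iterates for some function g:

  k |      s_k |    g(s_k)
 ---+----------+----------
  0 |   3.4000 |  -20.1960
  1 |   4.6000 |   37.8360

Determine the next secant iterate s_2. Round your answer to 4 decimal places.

s_2 = 4.6000 − 37.8360·(4.6000 − 3.4000) / (37.8360 − (-20.1960))
   = 4.6000 − (45.403200)/(58.032000) = 3.817618

3.8176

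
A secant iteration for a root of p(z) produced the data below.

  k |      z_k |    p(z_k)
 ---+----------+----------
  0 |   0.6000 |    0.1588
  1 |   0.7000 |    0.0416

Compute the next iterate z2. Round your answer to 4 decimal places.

z2 = 0.7000 − 0.0416·(0.7000 − 0.6000) / (0.0416 − 0.1588)
   = 0.7000 − (0.004160)/(-0.117200) = 0.735495

0.7355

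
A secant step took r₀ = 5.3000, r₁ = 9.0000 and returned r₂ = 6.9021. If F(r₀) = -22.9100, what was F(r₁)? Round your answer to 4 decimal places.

The secant line through (5.3000, -22.9100) and (9.0000, F(r₁)) crosses zero at r₂ = 6.9021.
So (5.3000, -22.9100), (9.0000, F(r₁)), (6.9021, 0) are collinear:
F(r₁) = -22.9100 · (9.0000 − 6.9021) / (5.3000 − 6.9021) = -22.9100 · (2.097900)/(-1.602100) = 29.999931

29.9999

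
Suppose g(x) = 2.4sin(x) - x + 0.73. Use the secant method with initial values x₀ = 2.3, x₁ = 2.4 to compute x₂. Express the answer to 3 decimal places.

g(2.3) = 0.21969, g(2.4) = -0.04889
x₂ = 2.40000 − (-0.04889)·(2.40000 − 2.30000) / (-0.04889 − 0.21969) = 2.40000 − (-0.00489)/(-0.26858) = 2.38180

2.382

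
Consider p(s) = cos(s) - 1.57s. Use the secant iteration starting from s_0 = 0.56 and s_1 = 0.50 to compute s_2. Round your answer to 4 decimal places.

0.5446

p(0.56) = -0.031945, p(0.50) = 0.092583
s_2 = 0.500000 − 0.092583·(0.500000 − 0.560000) / (0.092583 − (-0.031945)) = 0.500000 − (-0.005555)/(0.124527) = 0.544608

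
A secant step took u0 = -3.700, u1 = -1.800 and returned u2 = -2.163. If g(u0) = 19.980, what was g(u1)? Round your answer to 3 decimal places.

-4.719

The secant line through (-3.700, 19.980) and (-1.800, g(u1)) crosses zero at u2 = -2.163.
So (-3.700, 19.980), (-1.800, g(u1)), (-2.163, 0) are collinear:
g(u1) = 19.980 · (-1.800 − (-2.163)) / (-3.700 − (-2.163)) = 19.980 · (0.36300)/(-1.53700) = -4.71876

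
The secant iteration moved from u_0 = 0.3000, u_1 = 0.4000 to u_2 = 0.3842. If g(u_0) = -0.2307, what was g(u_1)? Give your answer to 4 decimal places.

The secant line through (0.3000, -0.2307) and (0.4000, g(u_1)) crosses zero at u_2 = 0.3842.
So (0.3000, -0.2307), (0.4000, g(u_1)), (0.3842, 0) are collinear:
g(u_1) = -0.2307 · (0.4000 − 0.3842) / (0.3000 − 0.3842) = -0.2307 · (0.015800)/(-0.084200) = 0.043290

0.0433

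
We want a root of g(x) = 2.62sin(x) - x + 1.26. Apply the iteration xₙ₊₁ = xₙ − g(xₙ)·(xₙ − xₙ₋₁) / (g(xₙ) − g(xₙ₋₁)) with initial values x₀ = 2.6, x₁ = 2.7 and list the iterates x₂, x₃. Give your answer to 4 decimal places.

g(2.6) = 0.010614, g(2.7) = -0.320265
x₂ = 2.700000 − (-0.320265)·(2.700000 − 2.600000) / (-0.320265 − 0.010614) = 2.700000 − (-0.032026)/(-0.330878) = 2.603208
g(2.603208) = 0.000198
x₃ = 2.603208 − 0.000198·(2.603208 − 2.700000) / (0.000198 − (-0.320265)) = 2.603208 − (-0.000019)/(0.320462) = 2.603267

2.6032, 2.6033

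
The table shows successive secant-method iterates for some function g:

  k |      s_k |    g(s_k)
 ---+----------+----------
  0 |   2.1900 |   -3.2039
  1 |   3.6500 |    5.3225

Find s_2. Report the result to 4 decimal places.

s_2 = 3.6500 − 5.3225·(3.6500 − 2.1900) / (5.3225 − (-3.2039))
   = 3.6500 − (7.770850)/(8.526400) = 2.738613

2.7386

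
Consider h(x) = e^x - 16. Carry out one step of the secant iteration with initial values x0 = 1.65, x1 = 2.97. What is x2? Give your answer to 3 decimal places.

2.647

h(1.65) = -10.79302, h(2.97) = 3.49192
x2 = 2.97000 − 3.49192·(2.97000 − 1.65000) / (3.49192 − (-10.79302)) = 2.97000 − (4.60933)/(14.28494) = 2.64733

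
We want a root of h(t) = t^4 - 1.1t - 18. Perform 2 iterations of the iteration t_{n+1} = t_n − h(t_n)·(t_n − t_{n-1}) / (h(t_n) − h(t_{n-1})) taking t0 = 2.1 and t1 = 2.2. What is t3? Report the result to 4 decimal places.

2.1235

h(2.1) = -0.861900, h(2.2) = 3.005600
t2 = 2.200000 − 3.005600·(2.200000 − 2.100000) / (3.005600 − (-0.861900)) = 2.200000 − (0.300560)/(3.867500) = 2.122286
h(2.122286) = -0.047628
t3 = 2.122286 − (-0.047628)·(2.122286 − 2.200000) / (-0.047628 − 3.005600) = 2.122286 − (0.003701)/(-3.053228) = 2.123498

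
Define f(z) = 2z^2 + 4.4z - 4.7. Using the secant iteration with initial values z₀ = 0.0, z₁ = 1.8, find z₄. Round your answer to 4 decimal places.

0.7893

f(0.0) = -4.700000, f(1.8) = 9.700000
z₂ = 1.800000 − 9.700000·(1.800000 − 0.000000) / (9.700000 − (-4.700000)) = 1.800000 − (17.460000)/(14.400000) = 0.587500
f(0.587500) = -1.424688
z₃ = 0.587500 − (-1.424688)·(0.587500 − 1.800000) / (-1.424688 − 9.700000) = 0.587500 − (1.727434)/(-11.124688) = 0.742779
f(0.742779) = -0.328329
z₄ = 0.742779 − (-0.328329)·(0.742779 − 0.587500) / (-0.328329 − (-1.424688)) = 0.742779 − (-0.050983)/(1.096359) = 0.789281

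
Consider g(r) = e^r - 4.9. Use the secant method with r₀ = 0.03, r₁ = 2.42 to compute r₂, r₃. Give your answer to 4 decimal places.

0.9353, 1.3368

g(0.03) = -3.869545, g(2.42) = 6.345859
r₂ = 2.420000 − 6.345859·(2.420000 − 0.030000) / (6.345859 − (-3.869545)) = 2.420000 − (15.166604)/(10.215405) = 0.935320
g(0.935320) = -2.351970
r₃ = 0.935320 − (-2.351970)·(0.935320 − 2.420000) / (-2.351970 − 6.345859) = 0.935320 − (3.491923)/(-8.697830) = 1.336791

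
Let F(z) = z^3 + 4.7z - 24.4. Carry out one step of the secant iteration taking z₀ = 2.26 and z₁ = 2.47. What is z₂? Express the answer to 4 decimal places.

F(2.26) = -2.234824, F(2.47) = 2.278223
z₂ = 2.470000 − 2.278223·(2.470000 − 2.260000) / (2.278223 − (-2.234824)) = 2.470000 − (0.478427)/(4.513047) = 2.363990

2.3640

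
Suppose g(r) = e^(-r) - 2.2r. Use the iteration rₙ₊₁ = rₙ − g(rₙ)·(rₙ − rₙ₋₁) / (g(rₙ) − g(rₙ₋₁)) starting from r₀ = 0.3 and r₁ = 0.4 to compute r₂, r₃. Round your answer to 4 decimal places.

0.3278, 0.3276

g(0.3) = 0.080818, g(0.4) = -0.209680
r₂ = 0.400000 − (-0.209680)·(0.400000 − 0.300000) / (-0.209680 − 0.080818) = 0.400000 − (-0.020968)/(-0.290498) = 0.327821
g(0.327821) = -0.000713
r₃ = 0.327821 − (-0.000713)·(0.327821 − 0.400000) / (-0.000713 − (-0.209680)) = 0.327821 − (0.000051)/(0.208967) = 0.327574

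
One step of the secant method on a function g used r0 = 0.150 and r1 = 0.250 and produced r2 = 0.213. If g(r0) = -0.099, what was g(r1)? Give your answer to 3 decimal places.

The secant line through (0.150, -0.099) and (0.250, g(r1)) crosses zero at r2 = 0.213.
So (0.150, -0.099), (0.250, g(r1)), (0.213, 0) are collinear:
g(r1) = -0.099 · (0.250 − 0.213) / (0.150 − 0.213) = -0.099 · (0.03700)/(-0.06300) = 0.05814

0.058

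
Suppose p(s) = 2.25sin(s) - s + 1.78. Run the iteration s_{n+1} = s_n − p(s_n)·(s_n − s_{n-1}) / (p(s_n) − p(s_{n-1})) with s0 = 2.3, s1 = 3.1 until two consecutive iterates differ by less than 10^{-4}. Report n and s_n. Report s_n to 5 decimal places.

n = 5, s_n = 2.71368

p(2.3) = 1.1578367, p(3.1) = -1.2264435
s2 = 3.1000000 − (-1.2264435)·(0.8000000)/(-2.3842802) = 2.6884901;  |Δ| = 0.4115099
p(2.6884901) = 0.0764633
s3 = 2.6884901 − 0.0764633·(-0.4115099)/(1.3029068) = 2.7126403;  |Δ| = 0.0241501
p(2.7126403) = 0.0031759
s4 = 2.7126403 − 0.0031759·(0.0241501)/(-0.0732874) = 2.7136868;  |Δ| = 0.0010465
p(2.7136868) = -0.0000125
s5 = 2.7136868 − (-0.0000125)·(0.0010465)/(-0.0031884) = 2.7136827;  |Δ| = 0.0000041
|s5 − s4| = 0.0000041 < 10^{-4}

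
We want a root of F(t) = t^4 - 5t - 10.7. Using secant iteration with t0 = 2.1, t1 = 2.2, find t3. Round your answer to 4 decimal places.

2.1523

F(2.1) = -1.751900, F(2.2) = 1.725600
t2 = 2.200000 − 1.725600·(2.200000 − 2.100000) / (1.725600 − (-1.751900)) = 2.200000 − (0.172560)/(3.477500) = 2.150378
F(2.150378) = -0.069348
t3 = 2.150378 − (-0.069348)·(2.150378 − 2.200000) / (-0.069348 − 1.725600) = 2.150378 − (0.003441)/(-1.794948) = 2.152295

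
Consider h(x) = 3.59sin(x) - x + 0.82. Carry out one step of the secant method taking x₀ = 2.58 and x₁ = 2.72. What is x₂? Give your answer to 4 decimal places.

h(2.58) = 0.151800, h(2.72) = -0.430921
x₂ = 2.720000 − (-0.430921)·(2.720000 − 2.580000) / (-0.430921 − 0.151800) = 2.720000 − (-0.060329)/(-0.582721) = 2.616470

2.6165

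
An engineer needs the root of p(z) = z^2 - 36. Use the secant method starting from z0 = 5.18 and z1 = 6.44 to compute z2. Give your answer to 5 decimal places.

5.96895

p(5.18) = -9.1676000, p(6.44) = 5.4736000
z2 = 6.4400000 − 5.4736000·(6.4400000 − 5.1800000) / (5.4736000 − (-9.1676000)) = 6.4400000 − (6.8967360)/(14.6412000) = 5.9689501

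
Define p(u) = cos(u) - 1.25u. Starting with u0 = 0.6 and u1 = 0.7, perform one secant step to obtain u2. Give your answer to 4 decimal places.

0.6406

p(0.6) = 0.075336, p(0.7) = -0.110158
u2 = 0.700000 − (-0.110158)·(0.700000 − 0.600000) / (-0.110158 − 0.075336) = 0.700000 − (-0.011016)/(-0.185493) = 0.640614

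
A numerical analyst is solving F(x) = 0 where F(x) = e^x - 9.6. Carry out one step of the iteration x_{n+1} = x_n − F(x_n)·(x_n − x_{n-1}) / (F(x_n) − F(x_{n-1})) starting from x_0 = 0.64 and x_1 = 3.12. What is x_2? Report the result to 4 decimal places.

F(0.64) = -7.703519, F(3.12) = 13.046380
x_2 = 3.120000 − 13.046380·(3.120000 − 0.640000) / (13.046380 − (-7.703519)) = 3.120000 − (32.355022)/(20.749899) = 1.560714

1.5607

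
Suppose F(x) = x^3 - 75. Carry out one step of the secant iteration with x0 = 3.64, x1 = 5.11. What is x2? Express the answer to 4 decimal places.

4.1019

F(3.64) = -26.771456, F(5.11) = 58.432831
x2 = 5.110000 − 58.432831·(5.110000 − 3.640000) / (58.432831 − (-26.771456)) = 5.110000 − (85.896262)/(85.204287) = 4.101879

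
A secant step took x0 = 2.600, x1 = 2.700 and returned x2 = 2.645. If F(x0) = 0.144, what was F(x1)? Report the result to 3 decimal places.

The secant line through (2.600, 0.144) and (2.700, F(x1)) crosses zero at x2 = 2.645.
So (2.600, 0.144), (2.700, F(x1)), (2.645, 0) are collinear:
F(x1) = 0.144 · (2.700 − 2.645) / (2.600 − 2.645) = 0.144 · (0.05500)/(-0.04500) = -0.17600

-0.176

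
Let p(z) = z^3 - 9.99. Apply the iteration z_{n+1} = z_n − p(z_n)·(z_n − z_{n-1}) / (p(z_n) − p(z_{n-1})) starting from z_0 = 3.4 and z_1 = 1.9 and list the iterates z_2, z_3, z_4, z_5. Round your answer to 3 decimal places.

2.045, 2.168, 2.153, 2.154

p(3.4) = 29.31400, p(1.9) = -3.13100
z_2 = 1.90000 − (-3.13100)·(1.90000 − 3.40000) / (-3.13100 − 29.31400) = 1.90000 − (4.69650)/(-32.44500) = 2.04475
p(2.04475) = -1.44086
z_3 = 2.04475 − (-1.44086)·(2.04475 − 1.90000) / (-1.44086 − (-3.13100)) = 2.04475 − (-0.20857)/(1.69014) = 2.16816
p(2.16816) = 0.20228
z_4 = 2.16816 − 0.20228·(2.16816 − 2.04475) / (0.20228 − (-1.44086)) = 2.16816 − (0.02496)/(1.64315) = 2.15296
p(2.15296) = -0.01047
z_5 = 2.15296 − (-0.01047)·(2.15296 − 2.16816) / (-0.01047 − 0.20228) = 2.15296 − (0.00016)/(-0.21275) = 2.15371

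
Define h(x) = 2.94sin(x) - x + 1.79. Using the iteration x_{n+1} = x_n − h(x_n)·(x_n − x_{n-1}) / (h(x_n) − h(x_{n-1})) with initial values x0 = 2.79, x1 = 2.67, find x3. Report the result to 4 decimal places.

2.7933

h(2.79) = 0.012517, h(2.67) = 0.455659
x2 = 2.670000 − 0.455659·(2.670000 − 2.790000) / (0.455659 − 0.012517) = 2.670000 − (-0.054679)/(0.443142) = 2.793389
h(2.793389) = -0.000234
x3 = 2.793389 − (-0.000234)·(2.793389 − 2.670000) / (-0.000234 − 0.455659) = 2.793389 − (-0.000029)/(-0.455893) = 2.793326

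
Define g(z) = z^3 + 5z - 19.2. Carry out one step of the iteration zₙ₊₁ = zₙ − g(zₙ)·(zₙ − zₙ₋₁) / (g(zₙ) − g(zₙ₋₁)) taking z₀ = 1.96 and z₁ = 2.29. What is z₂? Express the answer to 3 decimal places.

2.061

g(1.96) = -1.87046, g(2.29) = 4.25899
z₂ = 2.29000 − 4.25899·(2.29000 − 1.96000) / (4.25899 − (-1.87046)) = 2.29000 − (1.40547)/(6.12945) = 2.06070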